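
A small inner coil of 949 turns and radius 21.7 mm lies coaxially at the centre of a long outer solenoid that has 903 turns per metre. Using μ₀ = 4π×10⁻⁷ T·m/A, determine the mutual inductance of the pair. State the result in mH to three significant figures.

The outer solenoid produces a uniform field B₁ = μ₀n₁I₁ across the inner coil,
so the flux linkage is N₂Φ = N₂B₁A₂ = μ₀n₁N₂A₂·I₁, giving M = μ₀n₁N₂A₂.
A₂ = πr² = π(2.170×10^-2 m)² = 1.479×10^-3 m².
M = (4π×10⁻⁷)(903)(949)(1.479×10^-3) = 1.593×10^-3 H.

M ≈ 1.59 mH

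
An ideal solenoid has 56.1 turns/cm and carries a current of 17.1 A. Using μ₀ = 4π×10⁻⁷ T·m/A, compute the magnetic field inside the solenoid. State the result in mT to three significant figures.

Inside a long solenoid, B = μ₀nI.
B = (4π×10⁻⁷)(5.610×10^3 m⁻¹)(17.1 A) = 0.1206 T.

B ≈ 121 mT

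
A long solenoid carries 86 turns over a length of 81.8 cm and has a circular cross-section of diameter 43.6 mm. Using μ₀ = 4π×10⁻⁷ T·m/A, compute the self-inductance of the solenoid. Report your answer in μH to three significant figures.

A = π(d/2)² = π(2.180×10^-2 m)² = 1.493×10^-3 m².
For a long solenoid, L = μ₀N²A/ℓ.
L = (4π×10⁻⁷)(86)²(1.493×10^-3)/(0.818 m) = 1.696×10^-5 H.

L ≈ 17.0 μH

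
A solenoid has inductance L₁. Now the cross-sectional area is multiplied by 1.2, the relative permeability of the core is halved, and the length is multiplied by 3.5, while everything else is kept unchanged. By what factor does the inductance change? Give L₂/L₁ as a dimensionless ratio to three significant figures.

L₂/L₁ = 0.171

For a solenoid, L ∝ μᵣN²A/ℓ.
L₂/L₁ = (1.2) × (0.5) × (3.5)^-1 = 0.171.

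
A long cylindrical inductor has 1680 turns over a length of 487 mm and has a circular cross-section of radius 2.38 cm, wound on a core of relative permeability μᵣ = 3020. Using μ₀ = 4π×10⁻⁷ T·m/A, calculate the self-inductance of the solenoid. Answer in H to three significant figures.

L ≈ 39.1 H

A = πr² = π(2.380×10^-2 m)² = 1.780×10^-3 m².
For a long solenoid, L = μ₀μᵣN²A/ℓ.
L = (4π×10⁻⁷)(3020)(1680)²(1.780×10^-3)/(0.487 m) = 39.14 H.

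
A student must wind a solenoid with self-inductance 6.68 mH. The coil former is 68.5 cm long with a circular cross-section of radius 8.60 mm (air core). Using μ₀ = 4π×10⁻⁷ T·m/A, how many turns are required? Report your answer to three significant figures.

N ≈ 3960 turns

A = πr² = π(8.600×10^-3 m)² = 2.324×10^-4 m².
From L = μ₀N²A/ℓ, N = √(Lℓ / (μ₀A)).
N = √[(6.680×10^-3)(0.685) / ((4π×10⁻⁷)×2.324×10^-4)] = √(1.567×10^7) ≈ 3958.7.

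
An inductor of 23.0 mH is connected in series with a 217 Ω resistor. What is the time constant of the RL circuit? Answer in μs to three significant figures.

τ = L/R = (2.300×10^-2 H)/(217 Ω) = 1.060×10^-4 s.

τ ≈ 106 μs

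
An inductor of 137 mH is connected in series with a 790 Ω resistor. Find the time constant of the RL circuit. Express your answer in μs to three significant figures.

τ ≈ 173 μs

τ = L/R = (0.137 H)/(790 Ω) = 1.734×10^-4 s.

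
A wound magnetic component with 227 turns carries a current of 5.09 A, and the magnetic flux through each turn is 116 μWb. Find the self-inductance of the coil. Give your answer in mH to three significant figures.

L ≈ 5.17 mH

Self-inductance is defined by L = NΦ_B/I (flux linkage over current).
L = (227)(1.160×10^-4 Wb)/(5.09 A) = 5.173×10^-3 H.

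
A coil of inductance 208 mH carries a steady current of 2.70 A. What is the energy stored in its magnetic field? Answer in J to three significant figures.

U ≈ 0.758 J

Stored magnetic energy: U = ½LI².
U = ½(0.208 H)(2.70 A)² = 0.7582 J.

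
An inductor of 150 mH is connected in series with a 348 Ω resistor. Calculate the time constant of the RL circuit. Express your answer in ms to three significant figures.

τ ≈ 0.431 ms

τ = L/R = (0.15 H)/(348 Ω) = 4.310×10^-4 s.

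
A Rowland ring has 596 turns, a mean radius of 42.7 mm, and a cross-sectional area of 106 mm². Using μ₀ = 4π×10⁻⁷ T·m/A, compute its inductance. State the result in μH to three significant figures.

For a thin toroid, L = μ₀N²A/(2πR).
L = (4π×10⁻⁷)(596)²(1.060×10^-4) / (2π×4.270×10^-2 m) = 1.764×10^-4 H.

L ≈ 176 μH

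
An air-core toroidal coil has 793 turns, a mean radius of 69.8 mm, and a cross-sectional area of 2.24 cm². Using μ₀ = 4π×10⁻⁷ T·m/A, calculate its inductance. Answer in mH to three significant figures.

For a thin toroid, L = μ₀N²A/(2πR).
L = (4π×10⁻⁷)(793)²(2.240×10^-4) / (2π×6.980×10^-2 m) = 4.036×10^-4 H.

L ≈ 0.404 mH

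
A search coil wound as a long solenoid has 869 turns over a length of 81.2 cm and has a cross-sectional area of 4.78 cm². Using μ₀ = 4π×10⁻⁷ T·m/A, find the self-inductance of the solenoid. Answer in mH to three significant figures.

A = 4.78 cm² = 4.780×10^-4 m².
For a long solenoid, L = μ₀N²A/ℓ.
L = (4π×10⁻⁷)(869)²(4.780×10^-4)/(0.812 m) = 5.586×10^-4 H.

L ≈ 0.559 mH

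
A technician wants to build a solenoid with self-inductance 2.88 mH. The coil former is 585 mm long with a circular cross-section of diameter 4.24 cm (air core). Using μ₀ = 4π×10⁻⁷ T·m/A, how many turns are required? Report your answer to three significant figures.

A = π(d/2)² = π(2.120×10^-2 m)² = 1.412×10^-3 m².
From L = μ₀N²A/ℓ, N = √(Lℓ / (μ₀A)).
N = √[(2.880×10^-3)(0.585) / ((4π×10⁻⁷)×1.412×10^-3)] = √(9.495×10^5) ≈ 974.4.

N ≈ 974 turns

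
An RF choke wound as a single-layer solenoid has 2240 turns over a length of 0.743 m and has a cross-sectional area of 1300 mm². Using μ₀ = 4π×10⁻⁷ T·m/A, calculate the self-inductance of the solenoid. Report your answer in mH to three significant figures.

A = 1300 mm² = 1.300×10^-3 m².
For a long solenoid, L = μ₀N²A/ℓ.
L = (4π×10⁻⁷)(2240)²(1.300×10^-3)/(0.743 m) = 1.103×10^-2 H.

L ≈ 11.0 mH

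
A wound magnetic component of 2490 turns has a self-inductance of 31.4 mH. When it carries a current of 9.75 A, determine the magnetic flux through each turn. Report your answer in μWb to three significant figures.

From L = NΦ_B/I, the flux per turn is Φ_B = LI/N.
Φ_B = (3.140×10^-2 H)(9.75 A)/2490 = 1.230×10^-4 Wb.

Φ_B ≈ 123 μWb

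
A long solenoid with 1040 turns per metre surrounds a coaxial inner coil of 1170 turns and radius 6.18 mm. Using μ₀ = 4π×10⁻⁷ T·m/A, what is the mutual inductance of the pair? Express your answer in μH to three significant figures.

The outer solenoid produces a uniform field B₁ = μ₀n₁I₁ across the inner coil,
so the flux linkage is N₂Φ = N₂B₁A₂ = μ₀n₁N₂A₂·I₁, giving M = μ₀n₁N₂A₂.
A₂ = πr² = π(6.180×10^-3 m)² = 1.200×10^-4 m².
M = (4π×10⁻⁷)(1040)(1170)(1.200×10^-4) = 1.8347×10^-4 H.

M ≈ 183 μH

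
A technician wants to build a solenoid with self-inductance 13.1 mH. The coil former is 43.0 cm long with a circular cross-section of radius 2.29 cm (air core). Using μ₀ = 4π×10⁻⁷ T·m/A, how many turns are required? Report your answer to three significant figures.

N ≈ 1650 turns

A = πr² = π(2.290×10^-2 m)² = 1.647×10^-3 m².
From L = μ₀N²A/ℓ, N = √(Lℓ / (μ₀A)).
N = √[(1.310×10^-2)(0.43) / ((4π×10⁻⁷)×1.647×10^-3)] = √(2.721×10^6) ≈ 1649.5.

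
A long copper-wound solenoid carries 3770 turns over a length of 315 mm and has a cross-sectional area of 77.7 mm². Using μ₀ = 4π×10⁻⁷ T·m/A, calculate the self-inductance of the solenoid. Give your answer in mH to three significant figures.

L ≈ 4.41 mH

A = 77.7 mm² = 7.770×10^-5 m².
For a long solenoid, L = μ₀N²A/ℓ.
L = (4π×10⁻⁷)(3770)²(7.770×10^-5)/(0.315 m) = 4.406×10^-3 H.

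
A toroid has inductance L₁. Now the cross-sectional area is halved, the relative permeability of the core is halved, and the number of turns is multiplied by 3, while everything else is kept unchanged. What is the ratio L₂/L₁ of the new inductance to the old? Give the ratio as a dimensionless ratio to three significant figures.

L₂/L₁ = 2.25

For a toroid, L ∝ μᵣN²A/R.
L₂/L₁ = (0.5) × (0.5) × (3)^2 = 2.25.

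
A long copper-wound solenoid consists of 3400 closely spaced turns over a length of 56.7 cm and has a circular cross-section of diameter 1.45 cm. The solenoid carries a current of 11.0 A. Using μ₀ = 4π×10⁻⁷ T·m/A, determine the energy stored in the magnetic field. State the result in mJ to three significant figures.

U ≈ 256 mJ

A = π(d/2)² = π(7.250×10^-3 m)² = 1.651×10^-4 m².
L = μ₀N²A/ℓ = (4π×10⁻⁷)(3400)²(1.651×10^-4)/(0.567) = 4.231×10^-3 H.
U = ½LI² = ½(4.231×10^-3)(11.0)² = 0.256 J.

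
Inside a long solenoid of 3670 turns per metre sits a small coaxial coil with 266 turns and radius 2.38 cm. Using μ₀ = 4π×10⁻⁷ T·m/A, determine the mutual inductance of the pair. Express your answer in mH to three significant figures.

The outer solenoid produces a uniform field B₁ = μ₀n₁I₁ across the inner coil,
so the flux linkage is N₂Φ = N₂B₁A₂ = μ₀n₁N₂A₂·I₁, giving M = μ₀n₁N₂A₂.
A₂ = πr² = π(2.380×10^-2 m)² = 1.780×10^-3 m².
M = (4π×10⁻⁷)(3670)(266)(1.780×10^-3) = 2.183×10^-3 H.

M ≈ 2.18 mH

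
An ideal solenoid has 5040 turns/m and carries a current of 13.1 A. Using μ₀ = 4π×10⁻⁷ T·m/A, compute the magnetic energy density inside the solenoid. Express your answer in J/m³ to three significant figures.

B = μ₀nI = (4π×10⁻⁷)(5.040×10^3)(13.1) = 8.297×10^-2 T.
u = B²/(2μ₀) = (8.297×10^-2)²/(2×4π×10⁻⁷) = 2.739×10^3 J/m³.

u ≈ 2740 J/m³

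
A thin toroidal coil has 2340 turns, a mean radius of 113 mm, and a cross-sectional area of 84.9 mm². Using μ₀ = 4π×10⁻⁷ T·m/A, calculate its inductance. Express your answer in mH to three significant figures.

For a thin toroid, L = μ₀N²A/(2πR).
L = (4π×10⁻⁷)(2340)²(8.490×10^-5) / (2π×0.113 m) = 8.228×10^-4 H.

L ≈ 0.823 mH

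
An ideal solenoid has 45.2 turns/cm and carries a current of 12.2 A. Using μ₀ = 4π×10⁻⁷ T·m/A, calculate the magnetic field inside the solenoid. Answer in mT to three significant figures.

Inside a long solenoid, B = μ₀nI.
B = (4π×10⁻⁷)(4.520×10^3 m⁻¹)(12.2 A) = 6.930×10^-2 T.

B ≈ 69.3 mT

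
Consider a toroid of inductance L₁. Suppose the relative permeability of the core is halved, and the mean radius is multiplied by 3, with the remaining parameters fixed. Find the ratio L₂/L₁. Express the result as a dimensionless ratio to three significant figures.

L₂/L₁ = 0.167

For a toroid, L ∝ μᵣN²A/R.
L₂/L₁ = (0.5) × (3)^-1 = 0.167.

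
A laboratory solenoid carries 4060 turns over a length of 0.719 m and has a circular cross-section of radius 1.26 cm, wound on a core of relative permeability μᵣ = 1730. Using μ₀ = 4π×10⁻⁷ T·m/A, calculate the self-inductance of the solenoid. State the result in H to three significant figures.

L ≈ 24.9 H

A = πr² = π(1.260×10^-2 m)² = 4.988×10^-4 m².
For a long solenoid, L = μ₀μᵣN²A/ℓ.
L = (4π×10⁻⁷)(1730)(4060)²(4.988×10^-4)/(0.719 m) = 24.86 H.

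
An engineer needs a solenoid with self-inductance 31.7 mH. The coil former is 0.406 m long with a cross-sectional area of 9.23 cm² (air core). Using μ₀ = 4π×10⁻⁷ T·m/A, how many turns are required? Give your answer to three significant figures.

N ≈ 3330 turns

A = 9.23 cm² = 9.230×10^-4 m².
From L = μ₀N²A/ℓ, N = √(Lℓ / (μ₀A)).
N = √[(3.170×10^-2)(0.406) / ((4π×10⁻⁷)×9.230×10^-4)] = √(1.110×10^7) ≈ 3331.1.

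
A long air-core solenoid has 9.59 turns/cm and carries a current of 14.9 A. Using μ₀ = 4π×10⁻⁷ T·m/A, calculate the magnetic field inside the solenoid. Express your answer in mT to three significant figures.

Inside a long solenoid, B = μ₀nI.
B = (4π×10⁻⁷)(959 m⁻¹)(14.9 A) = 1.796×10^-2 T.

B ≈ 18.0 mT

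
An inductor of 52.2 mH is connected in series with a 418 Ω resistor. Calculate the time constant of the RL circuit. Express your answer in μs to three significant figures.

τ = L/R = (5.220×10^-2 H)/(418 Ω) = 1.249×10^-4 s.

τ ≈ 125 μs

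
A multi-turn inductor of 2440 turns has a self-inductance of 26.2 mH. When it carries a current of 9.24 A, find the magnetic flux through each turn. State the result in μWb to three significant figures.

From L = NΦ_B/I, the flux per turn is Φ_B = LI/N.
Φ_B = (2.620×10^-2 H)(9.24 A)/2440 = 9.922×10^-5 Wb.

Φ_B ≈ 99.2 μWb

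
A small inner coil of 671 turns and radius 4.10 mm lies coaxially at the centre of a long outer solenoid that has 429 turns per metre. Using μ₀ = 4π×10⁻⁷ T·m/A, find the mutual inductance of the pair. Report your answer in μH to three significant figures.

The outer solenoid produces a uniform field B₁ = μ₀n₁I₁ across the inner coil,
so the flux linkage is N₂Φ = N₂B₁A₂ = μ₀n₁N₂A₂·I₁, giving M = μ₀n₁N₂A₂.
A₂ = πr² = π(4.100×10^-3 m)² = 5.281×10^-5 m².
M = (4π×10⁻⁷)(429)(671)(5.281×10^-5) = 1.910×10^-5 H.

M ≈ 19.1 μH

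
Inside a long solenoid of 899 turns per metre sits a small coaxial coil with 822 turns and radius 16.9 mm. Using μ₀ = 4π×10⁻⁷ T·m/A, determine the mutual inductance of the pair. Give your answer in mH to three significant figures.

The outer solenoid produces a uniform field B₁ = μ₀n₁I₁ across the inner coil,
so the flux linkage is N₂Φ = N₂B₁A₂ = μ₀n₁N₂A₂·I₁, giving M = μ₀n₁N₂A₂.
A₂ = πr² = π(1.690×10^-2 m)² = 8.973×10^-4 m².
M = (4π×10⁻⁷)(899)(822)(8.973×10^-4) = 8.332×10^-4 H.

M ≈ 0.833 mH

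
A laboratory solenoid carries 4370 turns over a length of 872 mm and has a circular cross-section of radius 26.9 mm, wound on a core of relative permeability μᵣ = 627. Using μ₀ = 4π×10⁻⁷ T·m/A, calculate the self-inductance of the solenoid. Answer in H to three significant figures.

A = πr² = π(2.690×10^-2 m)² = 2.273×10^-3 m².
For a long solenoid, L = μ₀μᵣN²A/ℓ.
L = (4π×10⁻⁷)(627)(4370)²(2.273×10^-3)/(0.872 m) = 39.23 H.

L ≈ 39.2 H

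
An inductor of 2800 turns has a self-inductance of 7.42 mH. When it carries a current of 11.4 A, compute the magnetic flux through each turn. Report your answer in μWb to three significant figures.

Φ_B ≈ 30.2 μWb

From L = NΦ_B/I, the flux per turn is Φ_B = LI/N.
Φ_B = (7.420×10^-3 H)(11.4 A)/2800 = 3.021×10^-5 Wb.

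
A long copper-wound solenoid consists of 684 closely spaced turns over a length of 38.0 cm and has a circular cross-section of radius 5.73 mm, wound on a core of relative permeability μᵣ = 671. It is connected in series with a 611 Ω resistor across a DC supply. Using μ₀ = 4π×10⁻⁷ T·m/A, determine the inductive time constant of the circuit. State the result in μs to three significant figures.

A = πr² = π(5.730×10^-3 m)² = 1.031×10^-4 m².
L = μ₀μᵣN²A/ℓ = (4π×10⁻⁷)(671)(684)²(1.031×10^-4)/(0.38) = 0.1071 H.
τ = L/R = (0.1071)/(611) = 1.753×10^-4 s.

τ ≈ 175 μs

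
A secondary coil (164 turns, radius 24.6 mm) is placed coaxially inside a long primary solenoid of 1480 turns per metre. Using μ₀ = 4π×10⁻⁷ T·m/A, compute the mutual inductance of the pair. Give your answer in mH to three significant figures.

M ≈ 0.580 mH

The outer solenoid produces a uniform field B₁ = μ₀n₁I₁ across the inner coil,
so the flux linkage is N₂Φ = N₂B₁A₂ = μ₀n₁N₂A₂·I₁, giving M = μ₀n₁N₂A₂.
A₂ = πr² = π(2.460×10^-2 m)² = 1.901×10^-3 m².
M = (4π×10⁻⁷)(1480)(164)(1.901×10^-3) = 5.799×10^-4 H.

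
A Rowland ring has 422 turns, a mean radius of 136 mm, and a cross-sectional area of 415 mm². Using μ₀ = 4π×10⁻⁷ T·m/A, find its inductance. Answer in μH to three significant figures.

L ≈ 109 μH

For a thin toroid, L = μ₀N²A/(2πR).
L = (4π×10⁻⁷)(422)²(4.150×10^-4) / (2π×0.136 m) = 1.087×10^-4 H.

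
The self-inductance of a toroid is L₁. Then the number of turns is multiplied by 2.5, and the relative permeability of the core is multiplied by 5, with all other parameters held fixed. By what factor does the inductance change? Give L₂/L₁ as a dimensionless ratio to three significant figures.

L₂/L₁ = 31.3

For a toroid, L ∝ μᵣN²A/R.
L₂/L₁ = (2.5)^2 × (5) = 31.3.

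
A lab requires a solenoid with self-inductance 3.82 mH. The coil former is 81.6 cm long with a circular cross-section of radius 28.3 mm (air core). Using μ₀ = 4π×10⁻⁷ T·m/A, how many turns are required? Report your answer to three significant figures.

N ≈ 993 turns

A = πr² = π(2.830×10^-2 m)² = 2.516×10^-3 m².
From L = μ₀N²A/ℓ, N = √(Lℓ / (μ₀A)).
N = √[(3.820×10^-3)(0.816) / ((4π×10⁻⁷)×2.516×10^-3)] = √(9.859×10^5) ≈ 992.9.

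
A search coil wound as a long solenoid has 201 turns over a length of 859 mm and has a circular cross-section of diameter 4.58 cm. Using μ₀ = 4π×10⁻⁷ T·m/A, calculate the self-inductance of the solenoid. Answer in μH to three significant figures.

A = π(d/2)² = π(2.290×10^-2 m)² = 1.647×10^-3 m².
For a long solenoid, L = μ₀N²A/ℓ.
L = (4π×10⁻⁷)(201)²(1.647×10^-3)/(0.859 m) = 9.737×10^-5 H.

L ≈ 97.4 μH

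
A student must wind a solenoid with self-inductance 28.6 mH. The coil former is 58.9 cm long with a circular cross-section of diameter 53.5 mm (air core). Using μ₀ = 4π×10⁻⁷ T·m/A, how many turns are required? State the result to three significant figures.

A = π(d/2)² = π(2.675×10^-2 m)² = 2.248×10^-3 m².
From L = μ₀N²A/ℓ, N = √(Lℓ / (μ₀A)).
N = √[(2.860×10^-2)(0.589) / ((4π×10⁻⁷)×2.248×10^-3)] = √(5.963×10^6) ≈ 2442.0.

N ≈ 2440 turns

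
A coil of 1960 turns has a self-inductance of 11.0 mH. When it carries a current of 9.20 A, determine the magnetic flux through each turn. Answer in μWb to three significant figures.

Φ_B ≈ 51.6 μWb

From L = NΦ_B/I, the flux per turn is Φ_B = LI/N.
Φ_B = (1.100×10^-2 H)(9.20 A)/1960 = 5.163×10^-5 Wb.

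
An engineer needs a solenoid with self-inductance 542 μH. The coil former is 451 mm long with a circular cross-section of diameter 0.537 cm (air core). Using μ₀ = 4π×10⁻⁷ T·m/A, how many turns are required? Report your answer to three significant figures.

N ≈ 2930 turns

A = π(d/2)² = π(2.685×10^-3 m)² = 2.2648×10^-5 m².
From L = μ₀N²A/ℓ, N = √(Lℓ / (μ₀A)).
N = √[(5.420×10^-4)(0.451) / ((4π×10⁻⁷)×2.2648×10^-5)] = √(8.589×10^6) ≈ 2930.6.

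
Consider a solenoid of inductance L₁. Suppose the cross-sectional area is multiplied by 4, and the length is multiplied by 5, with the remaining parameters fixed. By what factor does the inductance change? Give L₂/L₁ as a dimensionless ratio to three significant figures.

For a solenoid, L ∝ μᵣN²A/ℓ.
L₂/L₁ = (4) × (5)^-1 = 0.800.

L₂/L₁ = 0.800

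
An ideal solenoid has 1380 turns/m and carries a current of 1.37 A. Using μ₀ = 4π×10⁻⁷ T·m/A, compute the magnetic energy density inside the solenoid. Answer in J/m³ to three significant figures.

B = μ₀nI = (4π×10⁻⁷)(1.380×10^3)(1.37) = 2.376×10^-3 T.
u = B²/(2μ₀) = (2.376×10^-3)²/(2×4π×10⁻⁷) = 2.246 J/m³.

u ≈ 2.25 J/m³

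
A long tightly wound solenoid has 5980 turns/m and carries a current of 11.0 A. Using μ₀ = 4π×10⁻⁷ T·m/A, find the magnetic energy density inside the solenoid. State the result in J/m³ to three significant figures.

B = μ₀nI = (4π×10⁻⁷)(5.980×10^3)(11.0) = 8.266×10^-2 T.
u = B²/(2μ₀) = (8.266×10^-2)²/(2×4π×10⁻⁷) = 2.719×10^3 J/m³.

u ≈ 2720 J/m³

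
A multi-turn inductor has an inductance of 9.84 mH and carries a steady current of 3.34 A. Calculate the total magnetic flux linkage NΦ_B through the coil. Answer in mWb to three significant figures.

From L = NΦ_B/I, the flux linkage is NΦ_B = LI.
NΦ_B = (9.840×10^-3 H)(3.34 A) = 3.287×10^-2 Wb.

NΦ_B ≈ 32.9 mWb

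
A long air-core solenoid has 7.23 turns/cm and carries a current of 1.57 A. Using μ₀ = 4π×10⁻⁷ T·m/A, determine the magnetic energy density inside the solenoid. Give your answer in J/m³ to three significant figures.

B = μ₀nI = (4π×10⁻⁷)(723)(1.57) = 1.426×10^-3 T.
u = B²/(2μ₀) = (1.426×10^-3)²/(2×4π×10⁻⁷) = 0.8096 J/m³.

u ≈ 0.810 J/m³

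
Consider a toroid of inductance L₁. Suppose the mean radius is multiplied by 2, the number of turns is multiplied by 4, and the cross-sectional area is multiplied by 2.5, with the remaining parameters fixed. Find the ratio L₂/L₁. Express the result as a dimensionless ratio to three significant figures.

L₂/L₁ = 20.0

For a toroid, L ∝ μᵣN²A/R.
L₂/L₁ = (2)^-1 × (4)^2 × (2.5) = 20.0.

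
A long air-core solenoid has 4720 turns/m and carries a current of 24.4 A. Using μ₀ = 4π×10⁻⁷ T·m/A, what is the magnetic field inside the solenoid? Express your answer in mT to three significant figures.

B ≈ 145 mT

Inside a long solenoid, B = μ₀nI.
B = (4π×10⁻⁷)(4.720×10^3 m⁻¹)(24.4 A) = 0.1447 T.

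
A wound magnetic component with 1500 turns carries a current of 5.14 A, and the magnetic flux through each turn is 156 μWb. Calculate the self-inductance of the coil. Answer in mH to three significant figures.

Self-inductance is defined by L = NΦ_B/I (flux linkage over current).
L = (1500)(1.560×10^-4 Wb)/(5.14 A) = 4.553×10^-2 H.

L ≈ 45.5 mH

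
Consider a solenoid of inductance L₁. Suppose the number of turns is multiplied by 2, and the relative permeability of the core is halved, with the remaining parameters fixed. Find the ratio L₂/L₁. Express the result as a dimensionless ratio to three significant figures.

L₂/L₁ = 2.00

For a solenoid, L ∝ μᵣN²A/ℓ.
L₂/L₁ = (2)^2 × (0.5) = 2.00.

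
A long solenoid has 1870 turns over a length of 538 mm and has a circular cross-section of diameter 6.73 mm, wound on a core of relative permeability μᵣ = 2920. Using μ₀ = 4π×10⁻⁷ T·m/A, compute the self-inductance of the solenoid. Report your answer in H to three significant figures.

L ≈ 0.848 H

A = π(d/2)² = π(3.365×10^-3 m)² = 3.557×10^-5 m².
For a long solenoid, L = μ₀μᵣN²A/ℓ.
L = (4π×10⁻⁷)(2920)(1870)²(3.557×10^-5)/(0.538 m) = 0.8484 H.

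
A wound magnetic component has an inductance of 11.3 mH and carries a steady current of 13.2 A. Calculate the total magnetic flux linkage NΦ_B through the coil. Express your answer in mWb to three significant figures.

From L = NΦ_B/I, the flux linkage is NΦ_B = LI.
NΦ_B = (1.130×10^-2 H)(13.2 A) = 0.1492 Wb.

NΦ_B ≈ 149 mWb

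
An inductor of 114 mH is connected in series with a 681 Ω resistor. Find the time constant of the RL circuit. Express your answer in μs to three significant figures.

τ ≈ 167 μs

τ = L/R = (0.114 H)/(681 Ω) = 1.674×10^-4 s.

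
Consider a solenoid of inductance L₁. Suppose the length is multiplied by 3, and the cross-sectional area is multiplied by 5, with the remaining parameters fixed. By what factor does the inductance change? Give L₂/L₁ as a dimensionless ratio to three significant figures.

L₂/L₁ = 1.67

For a solenoid, L ∝ μᵣN²A/ℓ.
L₂/L₁ = (3)^-1 × (5) = 1.67.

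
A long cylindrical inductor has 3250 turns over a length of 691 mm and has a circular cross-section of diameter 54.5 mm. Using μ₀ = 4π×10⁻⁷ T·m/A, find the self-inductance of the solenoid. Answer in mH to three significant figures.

L ≈ 44.8 mH

A = π(d/2)² = π(2.725×10^-2 m)² = 2.333×10^-3 m².
For a long solenoid, L = μ₀N²A/ℓ.
L = (4π×10⁻⁷)(3250)²(2.333×10^-3)/(0.691 m) = 4.481×10^-2 H.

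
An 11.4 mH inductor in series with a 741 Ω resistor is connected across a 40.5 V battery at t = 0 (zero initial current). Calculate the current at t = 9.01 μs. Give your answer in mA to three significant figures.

τ = L/R = 1.140×10^-2/741 = 1.538×10^-5 s; final current I_∞ = ε/R = 40.5/741 = 5.466×10^-2 A.
I(t) = I_∞(1 − e^(−t/τ)) with t/τ = 0.586.
I = (5.466×10^-2)(1 − e^(−0.586)) = 2.423×10^-2 A.

I ≈ 24.2 mA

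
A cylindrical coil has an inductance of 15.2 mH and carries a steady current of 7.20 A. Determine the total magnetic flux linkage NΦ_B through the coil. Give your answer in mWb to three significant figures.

NΦ_B ≈ 109 mWb

From L = NΦ_B/I, the flux linkage is NΦ_B = LI.
NΦ_B = (1.520×10^-2 H)(7.20 A) = 0.1094 Wb.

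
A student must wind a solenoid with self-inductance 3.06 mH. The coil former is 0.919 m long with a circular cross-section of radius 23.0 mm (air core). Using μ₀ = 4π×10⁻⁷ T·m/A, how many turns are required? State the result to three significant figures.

N ≈ 1160 turns

A = πr² = π(2.300×10^-2 m)² = 1.662×10^-3 m².
From L = μ₀N²A/ℓ, N = √(Lℓ / (μ₀A)).
N = √[(3.060×10^-3)(0.919) / ((4π×10⁻⁷)×1.662×10^-3)] = √(1.347×10^6) ≈ 1160.4.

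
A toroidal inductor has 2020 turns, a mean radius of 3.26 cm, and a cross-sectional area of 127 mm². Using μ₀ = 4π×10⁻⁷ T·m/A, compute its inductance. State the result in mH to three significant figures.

For a thin toroid, L = μ₀N²A/(2πR).
L = (4π×10⁻⁷)(2020)²(1.270×10^-4) / (2π×3.260×10^-2 m) = 3.179×10^-3 H.

L ≈ 3.18 mH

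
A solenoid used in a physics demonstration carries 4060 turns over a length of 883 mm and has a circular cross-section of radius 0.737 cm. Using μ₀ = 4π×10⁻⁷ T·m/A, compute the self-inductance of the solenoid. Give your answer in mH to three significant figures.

A = πr² = π(7.370×10^-3 m)² = 1.706×10^-4 m².
For a long solenoid, L = μ₀N²A/ℓ.
L = (4π×10⁻⁷)(4060)²(1.706×10^-4)/(0.883 m) = 4.003×10^-3 H.

L ≈ 4.00 mH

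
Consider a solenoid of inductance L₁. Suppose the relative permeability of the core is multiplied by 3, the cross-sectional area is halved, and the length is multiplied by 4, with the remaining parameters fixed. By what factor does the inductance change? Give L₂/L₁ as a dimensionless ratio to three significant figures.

For a solenoid, L ∝ μᵣN²A/ℓ.
L₂/L₁ = (3) × (0.5) × (4)^-1 = 0.375.

L₂/L₁ = 0.375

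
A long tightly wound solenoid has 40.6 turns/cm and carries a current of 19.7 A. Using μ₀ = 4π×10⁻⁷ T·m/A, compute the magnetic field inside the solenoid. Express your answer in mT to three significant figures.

Inside a long solenoid, B = μ₀nI.
B = (4π×10⁻⁷)(4.060×10^3 m⁻¹)(19.7 A) = 0.1005 T.

B ≈ 101 mT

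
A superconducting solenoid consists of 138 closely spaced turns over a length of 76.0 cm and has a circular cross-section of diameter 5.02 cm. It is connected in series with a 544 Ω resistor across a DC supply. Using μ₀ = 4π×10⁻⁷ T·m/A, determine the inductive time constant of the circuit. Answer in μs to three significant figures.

τ ≈ 0.115 μs

A = π(d/2)² = π(2.510×10^-2 m)² = 1.979×10^-3 m².
L = μ₀N²A/ℓ = (4π×10⁻⁷)(138)²(1.979×10^-3)/(0.76) = 6.232×10^-5 H.
τ = L/R = (6.232×10^-5)/(544) = 1.146×10^-7 s.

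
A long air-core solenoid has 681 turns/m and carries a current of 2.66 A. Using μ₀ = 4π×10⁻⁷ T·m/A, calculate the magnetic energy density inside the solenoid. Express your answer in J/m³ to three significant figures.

B = μ₀nI = (4π×10⁻⁷)(681)(2.66) = 2.276×10^-3 T.
u = B²/(2μ₀) = (2.276×10^-3)²/(2×4π×10⁻⁷) = 2.062 J/m³.

u ≈ 2.06 J/m³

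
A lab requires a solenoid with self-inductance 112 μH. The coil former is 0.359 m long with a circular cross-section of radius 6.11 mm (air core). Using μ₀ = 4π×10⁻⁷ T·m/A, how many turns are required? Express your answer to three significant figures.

N ≈ 522 turns

A = πr² = π(6.110×10^-3 m)² = 1.173×10^-4 m².
From L = μ₀N²A/ℓ, N = √(Lℓ / (μ₀A)).
N = √[(1.120×10^-4)(0.359) / ((4π×10⁻⁷)×1.173×10^-4)] = √(2.728×10^5) ≈ 522.3.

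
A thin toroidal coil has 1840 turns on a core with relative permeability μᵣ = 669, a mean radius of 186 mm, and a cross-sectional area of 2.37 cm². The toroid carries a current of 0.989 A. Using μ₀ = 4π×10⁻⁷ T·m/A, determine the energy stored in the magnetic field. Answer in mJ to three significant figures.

U ≈ 282 mJ

L = μ₀μᵣN²A/(2πR) = (4π×10⁻⁷)(669)(1840)²(2.370×10^-4)/(2π×0.186) = 0.5772 H.
U = ½LI² = ½(0.5772)(0.989)² = 0.2823 J.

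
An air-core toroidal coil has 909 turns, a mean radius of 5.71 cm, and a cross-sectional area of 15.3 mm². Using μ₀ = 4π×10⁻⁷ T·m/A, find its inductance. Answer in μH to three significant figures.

For a thin toroid, L = μ₀N²A/(2πR).
L = (4π×10⁻⁷)(909)²(1.530×10^-5) / (2π×5.710×10^-2 m) = 4.428×10^-5 H.

L ≈ 44.3 μH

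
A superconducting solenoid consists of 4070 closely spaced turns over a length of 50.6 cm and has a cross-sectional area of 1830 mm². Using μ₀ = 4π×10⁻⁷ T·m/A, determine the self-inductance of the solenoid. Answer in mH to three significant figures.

L ≈ 75.3 mH

A = 1830 mm² = 1.830×10^-3 m².
For a long solenoid, L = μ₀N²A/ℓ.
L = (4π×10⁻⁷)(4070)²(1.830×10^-3)/(0.506 m) = 7.528×10^-2 H.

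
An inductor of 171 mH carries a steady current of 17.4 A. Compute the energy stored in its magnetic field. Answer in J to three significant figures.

Stored magnetic energy: U = ½LI².
U = ½(0.171 H)(17.4 A)² = 25.89 J.

U ≈ 25.9 J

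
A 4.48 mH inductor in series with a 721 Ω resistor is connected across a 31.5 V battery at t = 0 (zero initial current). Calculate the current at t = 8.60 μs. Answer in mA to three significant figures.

I ≈ 32.7 mA

τ = L/R = 4.480×10^-3/721 = 6.214×10^-6 s; final current I_∞ = ε/R = 31.5/721 = 4.369×10^-2 A.
I(t) = I_∞(1 − e^(−t/τ)) with t/τ = 1.384.
I = (4.369×10^-2)(1 − e^(−1.384)) = 3.274×10^-2 A.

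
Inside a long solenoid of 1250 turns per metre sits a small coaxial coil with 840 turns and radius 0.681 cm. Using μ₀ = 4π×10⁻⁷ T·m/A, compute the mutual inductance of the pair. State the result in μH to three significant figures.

M ≈ 192 μH

The outer solenoid produces a uniform field B₁ = μ₀n₁I₁ across the inner coil,
so the flux linkage is N₂Φ = N₂B₁A₂ = μ₀n₁N₂A₂·I₁, giving M = μ₀n₁N₂A₂.
A₂ = πr² = π(6.810×10^-3 m)² = 1.457×10^-4 m².
M = (4π×10⁻⁷)(1250)(840)(1.457×10^-4) = 1.922×10^-4 H.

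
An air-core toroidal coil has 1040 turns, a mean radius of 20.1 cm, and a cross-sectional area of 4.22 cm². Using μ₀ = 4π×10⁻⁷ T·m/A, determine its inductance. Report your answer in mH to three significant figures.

L ≈ 0.454 mH

For a thin toroid, L = μ₀N²A/(2πR).
L = (4π×10⁻⁷)(1040)²(4.220×10^-4) / (2π×0.201 m) = 4.542×10^-4 H.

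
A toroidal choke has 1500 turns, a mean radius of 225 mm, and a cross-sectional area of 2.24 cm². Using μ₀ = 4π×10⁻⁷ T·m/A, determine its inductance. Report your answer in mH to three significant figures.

For a thin toroid, L = μ₀N²A/(2πR).
L = (4π×10⁻⁷)(1500)²(2.240×10^-4) / (2π×0.225 m) = 4.480×10^-4 H.

L ≈ 0.448 mH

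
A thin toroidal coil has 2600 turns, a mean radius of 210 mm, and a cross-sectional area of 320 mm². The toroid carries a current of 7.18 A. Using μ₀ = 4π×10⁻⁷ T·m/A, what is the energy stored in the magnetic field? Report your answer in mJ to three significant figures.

L = μ₀N²A/(2πR) = (4π×10⁻⁷)(2600)²(3.200×10^-4)/(2π×0.21) = 2.060×10^-3 H.
U = ½LI² = ½(2.060×10^-3)(7.18)² = 5.310×10^-2 J.

U ≈ 53.1 mJ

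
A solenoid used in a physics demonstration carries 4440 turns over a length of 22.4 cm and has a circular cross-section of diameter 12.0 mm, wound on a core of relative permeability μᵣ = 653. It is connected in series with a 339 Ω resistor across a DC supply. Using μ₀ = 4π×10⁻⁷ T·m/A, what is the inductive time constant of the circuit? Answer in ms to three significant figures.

τ ≈ 24.1 ms

A = π(d/2)² = π(6.000×10^-3 m)² = 1.131×10^-4 m².
L = μ₀μᵣN²A/ℓ = (4π×10⁻⁷)(653)(4440)²(1.131×10^-4)/(0.224) = 8.168 H.
τ = L/R = (8.168)/(339) = 2.409×10^-2 s.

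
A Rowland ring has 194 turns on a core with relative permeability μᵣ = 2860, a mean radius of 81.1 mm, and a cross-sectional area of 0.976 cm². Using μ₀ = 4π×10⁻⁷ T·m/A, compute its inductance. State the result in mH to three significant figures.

L ≈ 25.9 mH

For a thin toroid, L = μ₀μᵣN²A/(2πR).
L = (4π×10⁻⁷)(2860)(194)²(9.760×10^-5) / (2π×8.110×10^-2 m) = 2.591×10^-2 H.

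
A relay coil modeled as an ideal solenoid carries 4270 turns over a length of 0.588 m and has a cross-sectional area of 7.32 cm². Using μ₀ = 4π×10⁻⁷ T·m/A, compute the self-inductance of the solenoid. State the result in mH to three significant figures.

A = 7.32 cm² = 7.320×10^-4 m².
For a long solenoid, L = μ₀N²A/ℓ.
L = (4π×10⁻⁷)(4270)²(7.320×10^-4)/(0.588 m) = 2.852×10^-2 H.

L ≈ 28.5 mH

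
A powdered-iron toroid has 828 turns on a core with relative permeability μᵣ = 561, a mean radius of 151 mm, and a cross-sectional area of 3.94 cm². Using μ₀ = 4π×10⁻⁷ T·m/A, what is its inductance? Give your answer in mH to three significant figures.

L ≈ 201 mH

For a thin toroid, L = μ₀μᵣN²A/(2πR).
L = (4π×10⁻⁷)(561)(828)²(3.940×10^-4) / (2π×0.151 m) = 0.2007 H.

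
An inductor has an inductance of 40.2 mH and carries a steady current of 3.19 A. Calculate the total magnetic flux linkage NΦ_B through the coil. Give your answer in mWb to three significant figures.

From L = NΦ_B/I, the flux linkage is NΦ_B = LI.
NΦ_B = (4.020×10^-2 H)(3.19 A) = 0.1282 Wb.

NΦ_B ≈ 128 mWb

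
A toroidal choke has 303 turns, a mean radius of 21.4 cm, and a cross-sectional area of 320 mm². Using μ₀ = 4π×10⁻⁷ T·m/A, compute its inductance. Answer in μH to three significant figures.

For a thin toroid, L = μ₀N²A/(2πR).
L = (4π×10⁻⁷)(303)²(3.200×10^-4) / (2π×0.214 m) = 2.746×10^-5 H.

L ≈ 27.5 μH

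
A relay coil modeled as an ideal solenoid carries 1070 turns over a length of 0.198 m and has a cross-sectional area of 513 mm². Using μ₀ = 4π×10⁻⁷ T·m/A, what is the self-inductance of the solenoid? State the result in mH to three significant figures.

A = 513 mm² = 5.130×10^-4 m².
For a long solenoid, L = μ₀N²A/ℓ.
L = (4π×10⁻⁷)(1070)²(5.130×10^-4)/(0.198 m) = 3.728×10^-3 H.

L ≈ 3.73 mH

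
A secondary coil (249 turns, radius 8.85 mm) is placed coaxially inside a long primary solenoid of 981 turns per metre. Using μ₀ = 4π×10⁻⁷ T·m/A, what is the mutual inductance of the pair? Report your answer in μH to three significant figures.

The outer solenoid produces a uniform field B₁ = μ₀n₁I₁ across the inner coil,
so the flux linkage is N₂Φ = N₂B₁A₂ = μ₀n₁N₂A₂·I₁, giving M = μ₀n₁N₂A₂.
A₂ = πr² = π(8.850×10^-3 m)² = 2.461×10^-4 m².
M = (4π×10⁻⁷)(981)(249)(2.461×10^-4) = 7.553×10^-5 H.

M ≈ 75.5 μH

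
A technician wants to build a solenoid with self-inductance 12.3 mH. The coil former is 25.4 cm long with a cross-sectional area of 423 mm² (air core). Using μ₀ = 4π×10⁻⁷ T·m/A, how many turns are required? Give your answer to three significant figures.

N ≈ 2420 turns

A = 423 mm² = 4.230×10^-4 m².
From L = μ₀N²A/ℓ, N = √(Lℓ / (μ₀A)).
N = √[(1.230×10^-2)(0.254) / ((4π×10⁻⁷)×4.230×10^-4)] = √(5.877×10^6) ≈ 2424.3.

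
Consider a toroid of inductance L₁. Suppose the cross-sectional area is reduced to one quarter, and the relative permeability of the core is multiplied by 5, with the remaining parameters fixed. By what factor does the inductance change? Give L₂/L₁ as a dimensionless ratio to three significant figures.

L₂/L₁ = 1.25

For a toroid, L ∝ μᵣN²A/R.
L₂/L₁ = (0.25) × (5) = 1.25.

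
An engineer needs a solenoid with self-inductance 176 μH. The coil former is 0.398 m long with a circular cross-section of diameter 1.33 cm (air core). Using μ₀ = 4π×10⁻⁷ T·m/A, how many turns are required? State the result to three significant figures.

N ≈ 633 turns

A = π(d/2)² = π(6.650×10^-3 m)² = 1.389×10^-4 m².
From L = μ₀N²A/ℓ, N = √(Lℓ / (μ₀A)).
N = √[(1.760×10^-4)(0.398) / ((4π×10⁻⁷)×1.389×10^-4)] = √(4.012×10^5) ≈ 633.4.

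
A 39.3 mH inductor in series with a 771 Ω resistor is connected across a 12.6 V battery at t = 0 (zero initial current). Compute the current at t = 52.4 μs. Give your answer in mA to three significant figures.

I ≈ 10.5 mA

τ = L/R = 3.930×10^-2/771 = 5.097×10^-5 s; final current I_∞ = ε/R = 12.6/771 = 1.634×10^-2 A.
I(t) = I_∞(1 − e^(−t/τ)) with t/τ = 1.028.
I = (1.634×10^-2)(1 − e^(−1.028)) = 1.050×10^-2 A.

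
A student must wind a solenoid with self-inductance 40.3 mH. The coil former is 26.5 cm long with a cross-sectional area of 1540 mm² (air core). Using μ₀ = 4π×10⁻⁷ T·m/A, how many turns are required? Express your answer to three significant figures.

N ≈ 2350 turns

A = 1540 mm² = 1.540×10^-3 m².
From L = μ₀N²A/ℓ, N = √(Lℓ / (μ₀A)).
N = √[(4.030×10^-2)(0.265) / ((4π×10⁻⁷)×1.540×10^-3)] = √(5.518×10^6) ≈ 2349.1.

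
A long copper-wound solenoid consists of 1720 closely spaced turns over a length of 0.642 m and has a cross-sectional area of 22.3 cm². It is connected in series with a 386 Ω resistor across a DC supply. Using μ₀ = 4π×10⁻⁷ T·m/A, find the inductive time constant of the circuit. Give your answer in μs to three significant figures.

A = 22.3 cm² = 2.230×10^-3 m².
L = μ₀N²A/ℓ = (4π×10⁻⁷)(1720)²(2.230×10^-3)/(0.642) = 1.291×10^-2 H.
τ = L/R = (1.291×10^-2)/(386) = 3.345×10^-5 s.

τ ≈ 33.5 μs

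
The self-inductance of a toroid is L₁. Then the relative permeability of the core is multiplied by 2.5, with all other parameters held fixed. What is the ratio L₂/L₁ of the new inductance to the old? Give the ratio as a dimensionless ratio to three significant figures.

For a toroid, L ∝ μᵣN²A/R.
L₂/L₁ = (2.5) = 2.50.

L₂/L₁ = 2.50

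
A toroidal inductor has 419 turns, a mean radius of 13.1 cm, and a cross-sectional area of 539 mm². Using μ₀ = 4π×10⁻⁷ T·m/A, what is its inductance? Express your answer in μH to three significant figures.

L ≈ 144 μH

For a thin toroid, L = μ₀N²A/(2πR).
L = (4π×10⁻⁷)(419)²(5.390×10^-4) / (2π×0.131 m) = 1.4447×10^-4 H.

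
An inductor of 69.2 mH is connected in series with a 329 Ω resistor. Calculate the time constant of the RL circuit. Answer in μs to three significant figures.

τ ≈ 210 μs

τ = L/R = (6.920×10^-2 H)/(329 Ω) = 2.103×10^-4 s.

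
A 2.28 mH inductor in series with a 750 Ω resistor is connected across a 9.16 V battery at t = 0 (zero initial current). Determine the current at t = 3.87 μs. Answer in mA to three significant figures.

I ≈ 8.79 mA

τ = L/R = 2.280×10^-3/750 = 3.040×10^-6 s; final current I_∞ = ε/R = 9.16/750 = 1.221×10^-2 A.
I(t) = I_∞(1 − e^(−t/τ)) with t/τ = 1.273.
I = (1.221×10^-2)(1 − e^(−1.273)) = 8.794×10^-3 A.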